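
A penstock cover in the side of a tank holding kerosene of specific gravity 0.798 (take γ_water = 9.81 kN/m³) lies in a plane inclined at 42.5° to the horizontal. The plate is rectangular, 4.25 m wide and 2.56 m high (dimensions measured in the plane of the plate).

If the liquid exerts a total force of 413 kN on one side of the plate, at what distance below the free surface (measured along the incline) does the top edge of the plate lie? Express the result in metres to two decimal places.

y_top ≈ 5.90 m

γ = 0.798 × 9.81 = 7.82838 kN/m³.
A = 4.25 × 2.56 = 10.88 m².
From F = γ·h_c·A, the centroid depth is h_c = 413/(7.82838 × 10.88) = 4.84897 m.
Let θ = 42.5° be the plate's angle to the horizontal; measure y along the incline from where the plane meets the free surface. Vertical depth h = y·sinθ with sinθ = 0.675590.
Along the incline, y_c = h_c/sinθ = 4.84897/0.675590 = 7.17739 m.
The centroid lies 2.56/2 = 1.28 m below the top edge, so the top edge sits at y_top = 7.17739 − 1.28 = 5.89739 m along the incline.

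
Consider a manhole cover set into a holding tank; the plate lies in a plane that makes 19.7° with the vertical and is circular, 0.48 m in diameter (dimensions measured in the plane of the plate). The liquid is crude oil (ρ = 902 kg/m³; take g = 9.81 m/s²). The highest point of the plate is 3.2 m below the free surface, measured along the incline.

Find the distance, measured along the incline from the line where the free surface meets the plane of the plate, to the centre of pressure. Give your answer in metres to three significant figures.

y_p = 3.44 m

γ = ρg = 902 × 9.81 / 1000 = 8.84862 kN/m³.
The plate makes 19.7° with the vertical, i.e. θ = 90° − 19.7° = 70.3° to the horizontal. Measuring y along the incline from the free-surface line, vertical depth h = y·sinθ with sinθ = 0.941471.
The centroid is at the centre, 0.24 m below the top of the plate, so y_c = 3.2 + 0.24 = 3.44 m and h_c = 3.44 × 0.941471 = 3.23866 m.
A = π(0.24)² = 0.180956 m².
Resultant F = γ·h_c·A = 8.84862 × 3.23866 × 0.180956 = 5.18578 kN.
I_c = πr⁴/4 = π × 0.24⁴/4 = 0.00260576 m⁴.
Centre of pressure: y_p = y_c + I_c/(y_c·A) = 3.44 + 0.00260576/(3.44 × 0.180956) = 3.44 + 0.00418604 = 3.44419 m along the plane.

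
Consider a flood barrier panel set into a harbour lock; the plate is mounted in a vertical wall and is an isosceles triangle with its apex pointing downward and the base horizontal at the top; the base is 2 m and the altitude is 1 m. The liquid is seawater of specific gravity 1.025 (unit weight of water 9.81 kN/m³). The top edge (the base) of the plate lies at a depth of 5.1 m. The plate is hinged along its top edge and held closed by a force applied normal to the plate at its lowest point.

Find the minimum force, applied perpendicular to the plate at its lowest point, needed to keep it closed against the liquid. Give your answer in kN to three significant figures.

γ = 1.025 × 9.81 = 10.05525 kN/m³.
With the apex down, the centroid sits h/3 = 1/3 = 0.333333 m below the base (the top edge), so the centroid depth is h_c = 5.1 + 0.333333 = 5.43333 m.
A = ½ × 2 × 1 = 1 m².
Resultant F = γ·h_c·A = 10.05525 × 5.43333 × 1 = 54.6335 kN.
I_c = b·h³/36 = 2 × 1³/36 = 0.0555556 m⁴.
Centre of pressure: y_p = y_c + I_c/(y_c·A) = 5.43333 + 0.0555556/(5.43333 × 1) = 5.43333 + 0.010225 = 5.44355 m along the plane.
The resultant acts 0.333333 + 0.010225 = 0.343558 m (along the plate) below the hinge at the top edge, so the moment about the hinge is M = F × 0.343558 = 54.6335 × 0.343558 = 18.7698 kN·m.
A normal force at the bottom, 1 m from the hinge, must supply this moment: P = 18.7698/1 = 18.7698 kN.

P ≈ 18.8 kN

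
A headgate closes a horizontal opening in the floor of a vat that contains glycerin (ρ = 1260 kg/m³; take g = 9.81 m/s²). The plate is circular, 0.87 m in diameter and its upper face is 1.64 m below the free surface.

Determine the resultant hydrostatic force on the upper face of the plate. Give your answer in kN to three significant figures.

F ≈ 12.1 kN

γ = ρg = 1260 × 9.81 / 1000 = 12.3606 kN/m³.
The plate is horizontal, so pressure is uniform at p = γ·h = 12.3606 × 1.64 = 20.2714 kN/m².
A = π(0.435)² = 0.594468 m².
F = p·A = 20.2714 × 0.594468 = 12.0507 kN.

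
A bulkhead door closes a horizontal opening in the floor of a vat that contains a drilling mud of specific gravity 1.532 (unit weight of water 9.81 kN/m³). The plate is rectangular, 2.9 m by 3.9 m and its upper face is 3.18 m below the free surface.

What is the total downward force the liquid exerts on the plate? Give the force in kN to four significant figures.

γ = 1.532 × 9.81 = 15.02892 kN/m³.
The plate is horizontal, so pressure is uniform at p = γ·h = 15.02892 × 3.18 = 47.792 kN/m².
A = 2.9 × 3.9 = 11.31 m².
F = p·A = 47.792 × 11.31 = 540.528 kN.

F ≈ 540.5 kN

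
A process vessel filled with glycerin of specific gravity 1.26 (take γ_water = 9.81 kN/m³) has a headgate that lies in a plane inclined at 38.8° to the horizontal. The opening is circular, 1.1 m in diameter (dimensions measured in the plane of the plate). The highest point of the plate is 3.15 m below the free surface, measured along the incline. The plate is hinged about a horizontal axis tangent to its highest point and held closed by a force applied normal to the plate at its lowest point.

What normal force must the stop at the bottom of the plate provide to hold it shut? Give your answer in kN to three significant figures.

P ≈ 14.1 kN

γ = 1.26 × 9.81 = 12.3606 kN/m³.
Let θ = 38.8° be the plate's angle to the horizontal; measure y along the incline from where the plane meets the free surface. Vertical depth h = y·sinθ with sinθ = 0.626604.
The centroid is at the centre, 0.55 m below the top of the plate, so y_c = 3.15 + 0.55 = 3.7 m and h_c = 3.7 × 0.626604 = 2.31843 m.
A = π(0.55)² = 0.950332 m².
Resultant F = γ·h_c·A = 12.3606 × 2.31843 × 0.950332 = 27.2338 kN.
I_c = πr⁴/4 = π × 0.55⁴/4 = 0.0718688 m⁴.
Centre of pressure: y_p = y_c + I_c/(y_c·A) = 3.7 + 0.0718688/(3.7 × 0.950332) = 3.7 + 0.0204392 = 3.72044 m along the plane.
The resultant acts 0.55 + 0.0204392 = 0.570439 m (along the plate) below the hinge at the top edge, so the moment about the hinge is M = F × 0.570439 = 27.2338 × 0.570439 = 15.5352 kN·m.
A normal force at the bottom, 1.1 m from the hinge, must supply this moment: P = 15.5352/1.1 = 14.1229 kN.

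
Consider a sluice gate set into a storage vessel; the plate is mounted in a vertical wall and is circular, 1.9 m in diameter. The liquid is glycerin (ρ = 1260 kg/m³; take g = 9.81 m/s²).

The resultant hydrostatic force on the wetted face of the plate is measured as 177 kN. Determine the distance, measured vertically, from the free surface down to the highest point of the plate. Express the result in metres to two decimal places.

γ = ρg = 1260 × 9.81 / 1000 = 12.3606 kN/m³.
A = π(0.95)² = 2.83529 m².
From F = γ·h_c·A, the centroid depth is h_c = 177/(12.3606 × 2.83529) = 5.05052 m.
The centroid is at the centre, 0.95 m below the top of the plate, so the highest point sits at h_top = 5.05052 − 0.95 = 4.10052 m below the surface.

d_top ≈ 4.10 m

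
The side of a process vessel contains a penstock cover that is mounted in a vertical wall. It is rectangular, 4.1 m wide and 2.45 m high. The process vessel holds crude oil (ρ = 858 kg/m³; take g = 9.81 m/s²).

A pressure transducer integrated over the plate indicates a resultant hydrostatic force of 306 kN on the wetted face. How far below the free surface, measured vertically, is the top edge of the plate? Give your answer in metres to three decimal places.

γ = ρg = 858 × 9.81 / 1000 = 8.41698 kN/m³.
A = 4.1 × 2.45 = 10.045 m².
From F = γ·h_c·A, the centroid depth is h_c = 306/(8.41698 × 10.045) = 3.61922 m.
The centroid lies 2.45/2 = 1.225 m below the top edge, so the top edge sits at h_top = 3.61922 − 1.225 = 2.39422 m below the surface.

d_top ≈ 2.394 m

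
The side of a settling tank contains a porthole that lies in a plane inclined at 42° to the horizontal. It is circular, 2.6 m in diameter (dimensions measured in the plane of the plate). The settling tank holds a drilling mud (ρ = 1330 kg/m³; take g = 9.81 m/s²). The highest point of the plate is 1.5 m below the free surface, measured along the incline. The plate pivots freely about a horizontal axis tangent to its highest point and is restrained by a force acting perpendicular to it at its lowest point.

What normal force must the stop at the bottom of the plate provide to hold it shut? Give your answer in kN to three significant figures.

P ≈ 72.4 kN

γ = ρg = 1330 × 9.81 / 1000 = 13.0473 kN/m³.
Let θ = 42° be the plate's angle to the horizontal; measure y along the incline from where the plane meets the free surface. Vertical depth h = y·sinθ with sinθ = 0.669131.
The centroid is at the centre, 1.3 m below the top of the plate, so y_c = 1.5 + 1.3 = 2.8 m and h_c = 2.8 × 0.669131 = 1.87357 m.
A = π(1.3)² = 5.30929 m².
Resultant F = γ·h_c·A = 13.0473 × 1.87357 × 5.30929 = 129.786 kN.
I_c = πr⁴/4 = π × 1.3⁴/4 = 2.24318 m⁴.
Centre of pressure: y_p = y_c + I_c/(y_c·A) = 2.8 + 2.24318/(2.8 × 5.30929) = 2.8 + 0.150893 = 2.95089 m along the plane.
The resultant acts 1.3 + 0.150893 = 1.45089 m (along the plate) below the hinge at the top edge, so the moment about the hinge is M = F × 1.45089 = 129.786 × 1.45089 = 188.305 kN·m.
A normal force at the bottom, 2.6 m from the hinge, must supply this moment: P = 188.305/2.6 = 72.425 kN.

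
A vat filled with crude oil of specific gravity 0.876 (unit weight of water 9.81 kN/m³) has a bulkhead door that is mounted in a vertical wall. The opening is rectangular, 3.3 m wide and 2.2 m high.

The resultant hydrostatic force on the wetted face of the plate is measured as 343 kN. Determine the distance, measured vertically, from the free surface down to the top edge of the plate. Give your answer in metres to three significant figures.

d_top ≈ 4.40 m

γ = 0.876 × 9.81 = 8.59356 kN/m³.
A = 3.3 × 2.2 = 7.26 m².
From F = γ·h_c·A, the centroid depth is h_c = 343/(8.59356 × 7.26) = 5.49774 m.
The centroid lies 2.2/2 = 1.1 m below the top edge, so the top edge sits at h_top = 5.49774 − 1.1 = 4.39774 m below the surface.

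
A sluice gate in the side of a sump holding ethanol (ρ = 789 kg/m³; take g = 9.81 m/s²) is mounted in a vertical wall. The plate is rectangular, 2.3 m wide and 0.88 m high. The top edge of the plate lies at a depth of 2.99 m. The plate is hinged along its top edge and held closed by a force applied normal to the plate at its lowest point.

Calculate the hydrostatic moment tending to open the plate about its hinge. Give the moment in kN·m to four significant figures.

M ≈ 24.65 kN·m

γ = ρg = 789 × 9.81 / 1000 = 7.74009 kN/m³.
The centroid lies 0.88/2 = 0.44 m below the top edge, so the centroid depth is h_c = 2.99 + 0.44 = 3.43 m.
A = 2.3 × 0.88 = 2.024 m².
Resultant F = γ·h_c·A = 7.74009 × 3.43 × 2.024 = 53.7342 kN.
I_c = b·h³/12 = 2.3 × 0.88³/12 = 0.130615 m⁴.
Centre of pressure: y_p = y_c + I_c/(y_c·A) = 3.43 + 0.130615/(3.43 × 2.024) = 3.43 + 0.0188143 = 3.44881 m along the plane.
The resultant acts 0.44 + 0.0188143 = 0.458814 m (along the plate) below the hinge at the top edge, so the moment about the hinge is M = F × 0.458814 = 53.7342 × 0.458814 = 24.654 kN·m.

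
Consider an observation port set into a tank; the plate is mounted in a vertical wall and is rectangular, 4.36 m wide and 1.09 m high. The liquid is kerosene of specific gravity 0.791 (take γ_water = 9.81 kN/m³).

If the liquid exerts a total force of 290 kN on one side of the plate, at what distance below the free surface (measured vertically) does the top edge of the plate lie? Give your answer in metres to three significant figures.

γ = 0.791 × 9.81 = 7.75971 kN/m³.
A = 4.36 × 1.09 = 4.7524 m².
From F = γ·h_c·A, the centroid depth is h_c = 290/(7.75971 × 4.7524) = 7.86393 m.
The centroid lies 1.09/2 = 0.545 m below the top edge, so the top edge sits at h_top = 7.86393 − 0.545 = 7.31893 m below the surface.

d_top ≈ 7.32 m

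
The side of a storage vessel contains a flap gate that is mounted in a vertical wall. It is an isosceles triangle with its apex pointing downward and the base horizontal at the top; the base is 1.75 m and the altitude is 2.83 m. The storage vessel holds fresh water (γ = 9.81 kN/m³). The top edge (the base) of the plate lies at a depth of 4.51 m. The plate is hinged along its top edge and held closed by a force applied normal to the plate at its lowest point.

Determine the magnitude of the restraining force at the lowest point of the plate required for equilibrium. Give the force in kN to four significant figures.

γ = 9.81 kN/m³.
With the apex down, the centroid sits h/3 = 2.83/3 = 0.943333 m below the base (the top edge), so the centroid depth is h_c = 4.51 + 0.943333 = 5.45333 m.
A = ½ × 1.75 × 2.83 = 2.47625 m².
Resultant F = γ·h_c·A = 9.81 × 5.45333 × 2.47625 = 132.472 kN.
I_c = b·h³/36 = 1.75 × 2.83³/36 = 1.10178 m⁴.
Centre of pressure: y_p = y_c + I_c/(y_c·A) = 5.45333 + 1.10178/(5.45333 × 2.47625) = 5.45333 + 0.0815903 = 5.53492 m along the plane.
The resultant acts 0.943333 + 0.0815903 = 1.02492 m (along the plate) below the hinge at the top edge, so the moment about the hinge is M = F × 1.02492 = 132.472 × 1.02492 = 135.773 kN·m.
A normal force at the bottom, 2.83 m from the hinge, must supply this moment: P = 135.773/2.83 = 47.9763 kN.

P ≈ 47.98 kN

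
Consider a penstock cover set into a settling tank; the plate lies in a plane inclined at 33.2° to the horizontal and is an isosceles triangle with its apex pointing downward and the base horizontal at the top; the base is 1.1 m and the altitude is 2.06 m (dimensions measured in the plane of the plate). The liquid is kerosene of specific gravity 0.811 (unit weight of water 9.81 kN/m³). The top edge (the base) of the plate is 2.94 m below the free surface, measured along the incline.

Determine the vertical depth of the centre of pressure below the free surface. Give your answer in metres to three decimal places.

γ = 0.811 × 9.81 = 7.95591 kN/m³.
Let θ = 33.2° be the plate's angle to the horizontal; measure y along the incline from where the plane meets the free surface. Vertical depth h = y·sinθ with sinθ = 0.547563.
With the apex down, the centroid sits h/3 = 2.06/3 = 0.686667 m below the base (the top edge), so y_c = 2.94 + 0.686667 = 3.62667 m and h_c = 3.62667 × 0.547563 = 1.98583 m.
A = ½ × 1.1 × 2.06 = 1.133 m².
Resultant F = γ·h_c·A = 7.95591 × 1.98583 × 1.133 = 17.9004 kN.
I_c = b·h³/36 = 1.1 × 2.06³/36 = 0.267111 m⁴.
Centre of pressure: y_p = y_c + I_c/(y_c·A) = 3.62667 + 0.267111/(3.62667 × 1.133) = 3.62667 + 0.0650061 = 3.69168 m along the plane.
Vertically, h_p = y_p·sinθ = 3.69168 × 0.547563 = 2.02143 m.

h_p = 2.021 m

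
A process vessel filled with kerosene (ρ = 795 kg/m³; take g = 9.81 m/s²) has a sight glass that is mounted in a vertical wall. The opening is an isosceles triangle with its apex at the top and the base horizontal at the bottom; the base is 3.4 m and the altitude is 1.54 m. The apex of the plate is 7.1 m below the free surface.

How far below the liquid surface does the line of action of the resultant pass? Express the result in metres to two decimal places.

h_p = 8.14 m

γ = ρg = 795 × 9.81 / 1000 = 7.79895 kN/m³.
With the apex up, the centroid sits 2h/3 = 2 × 1.54/3 = 1.02667 m below the apex, so the centroid depth is h_c = 7.1 + 1.02667 = 8.12667 m.
A = ½ × 3.4 × 1.54 = 2.618 m².
Resultant F = γ·h_c·A = 7.79895 × 8.12667 × 2.618 = 165.928 kN.
I_c = b·h³/36 = 3.4 × 1.54³/36 = 0.344936 m⁴.
Centre of pressure: y_p = y_c + I_c/(y_c·A) = 8.12667 + 0.344936/(8.12667 × 2.618) = 8.12667 + 0.0162127 = 8.14288 m along the plane.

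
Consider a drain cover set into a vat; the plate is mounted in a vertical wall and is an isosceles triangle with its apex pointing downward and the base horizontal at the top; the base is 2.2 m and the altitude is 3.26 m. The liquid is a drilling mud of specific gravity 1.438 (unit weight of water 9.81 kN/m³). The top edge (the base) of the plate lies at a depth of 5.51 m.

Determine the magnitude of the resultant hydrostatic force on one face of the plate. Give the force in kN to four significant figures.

γ = 1.438 × 9.81 = 14.10678 kN/m³.
With the apex down, the centroid sits h/3 = 3.26/3 = 1.08667 m below the base (the top edge), so the centroid depth is h_c = 5.51 + 1.08667 = 6.59667 m.
A = ½ × 2.2 × 3.26 = 3.586 m².
Resultant F = γ·h_c·A = 14.10678 × 6.59667 × 3.586 = 333.705 kN.

F ≈ 333.7 kN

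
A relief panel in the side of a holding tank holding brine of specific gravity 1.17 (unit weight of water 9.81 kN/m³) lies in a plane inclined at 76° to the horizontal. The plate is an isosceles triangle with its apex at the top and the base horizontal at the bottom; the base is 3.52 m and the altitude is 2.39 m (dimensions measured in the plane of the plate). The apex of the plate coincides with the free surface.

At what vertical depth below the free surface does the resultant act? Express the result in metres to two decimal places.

γ = 1.17 × 9.81 = 11.4777 kN/m³.
Let θ = 76° be the plate's angle to the horizontal; measure y along the incline from where the plane meets the free surface. Vertical depth h = y·sinθ with sinθ = 0.970296.
With the apex up, the centroid sits 2h/3 = 2 × 2.39/3 = 1.59333 m below the apex, so y_c = 1.59333 m and h_c = 1.59333 × 0.970296 = 1.546 m.
A = ½ × 3.52 × 2.39 = 4.2064 m².
Resultant F = γ·h_c·A = 11.4777 × 1.546 × 4.2064 = 74.6406 kN.
I_c = b·h³/36 = 3.52 × 2.39³/36 = 1.33485 m⁴.
Centre of pressure: y_p = y_c + I_c/(y_c·A) = 1.59333 + 1.33485/(1.59333 × 4.2064) = 1.59333 + 0.199166 = 1.7925 m along the plane.
Vertically, h_p = y_p·sinθ = 1.7925 × 0.970296 = 1.73926 m.

h_p = 1.74 m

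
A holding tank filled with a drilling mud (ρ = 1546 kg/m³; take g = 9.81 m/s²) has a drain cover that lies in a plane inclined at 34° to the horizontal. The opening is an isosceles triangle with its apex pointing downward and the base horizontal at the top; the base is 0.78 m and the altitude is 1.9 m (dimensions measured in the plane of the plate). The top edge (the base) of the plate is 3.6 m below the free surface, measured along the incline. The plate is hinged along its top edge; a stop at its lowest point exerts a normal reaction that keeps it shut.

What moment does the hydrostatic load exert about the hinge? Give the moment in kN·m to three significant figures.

M ≈ 18.1 kN·m

γ = ρg = 1546 × 9.81 / 1000 = 15.16626 kN/m³.
Let θ = 34° be the plate's angle to the horizontal; measure y along the incline from where the plane meets the free surface. Vertical depth h = y·sinθ with sinθ = 0.559193.
With the apex down, the centroid sits h/3 = 1.9/3 = 0.633333 m below the base (the top edge), so y_c = 3.6 + 0.633333 = 4.23333 m and h_c = 4.23333 × 0.559193 = 2.36725 m.
A = ½ × 0.78 × 1.9 = 0.741 m².
Resultant F = γ·h_c·A = 15.16626 × 2.36725 × 0.741 = 26.6036 kN.
I_c = b·h³/36 = 0.78 × 1.9³/36 = 0.148612 m⁴.
Centre of pressure: y_p = y_c + I_c/(y_c·A) = 4.23333 + 0.148612/(4.23333 × 0.741) = 4.23333 + 0.0473755 = 4.28071 m along the plane.
The resultant acts 0.633333 + 0.0473755 = 0.680709 m (along the plate) below the hinge at the top edge, so the moment about the hinge is M = F × 0.680709 = 26.6036 × 0.680709 = 18.1093 kN·m.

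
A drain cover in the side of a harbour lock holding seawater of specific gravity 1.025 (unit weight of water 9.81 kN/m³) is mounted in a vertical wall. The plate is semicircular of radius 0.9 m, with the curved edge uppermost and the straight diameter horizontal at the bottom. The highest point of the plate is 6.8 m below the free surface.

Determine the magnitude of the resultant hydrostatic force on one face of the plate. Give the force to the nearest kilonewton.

F ≈ 94 kN

γ = 1.025 × 9.81 = 10.05525 kN/m³.
The centroid lies 4r/(3π) = 0.381972 m above the diameter, so r − 4r/(3π) = 0.9 − 0.381972 = 0.518028 m below the topmost point, so the centroid depth is h_c = 6.8 + 0.518028 = 7.31803 m.
A = πr²/2 = π × 0.9²/2 = 1.27235 m².
Resultant F = γ·h_c·A = 10.05525 × 7.31803 × 1.27235 = 93.6254 kN.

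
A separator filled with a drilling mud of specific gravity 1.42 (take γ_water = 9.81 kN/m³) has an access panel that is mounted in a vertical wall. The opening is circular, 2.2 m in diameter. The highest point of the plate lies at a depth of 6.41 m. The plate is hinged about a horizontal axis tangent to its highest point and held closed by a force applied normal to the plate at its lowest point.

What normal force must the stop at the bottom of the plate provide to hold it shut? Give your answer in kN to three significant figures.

P ≈ 206 kN

γ = 1.42 × 9.81 = 13.9302 kN/m³.
The centroid is at the centre, 1.1 m below the top of the plate, so the centroid depth is h_c = 6.41 + 1.1 = 7.51 m.
A = π(1.1)² = 3.80133 m².
Resultant F = γ·h_c·A = 13.9302 × 7.51 × 3.80133 = 397.679 kN.
I_c = πr⁴/4 = π × 1.1⁴/4 = 1.1499 m⁴.
Centre of pressure: y_p = y_c + I_c/(y_c·A) = 7.51 + 1.1499/(7.51 × 3.80133) = 7.51 + 0.0402795 = 7.55028 m along the plane.
The resultant acts 1.1 + 0.0402795 = 1.14028 m (along the plate) below the hinge at the top edge, so the moment about the hinge is M = F × 1.14028 = 397.679 × 1.14028 = 453.465 kN·m.
A normal force at the bottom, 2.2 m from the hinge, must supply this moment: P = 453.465/2.2 = 206.12 kN.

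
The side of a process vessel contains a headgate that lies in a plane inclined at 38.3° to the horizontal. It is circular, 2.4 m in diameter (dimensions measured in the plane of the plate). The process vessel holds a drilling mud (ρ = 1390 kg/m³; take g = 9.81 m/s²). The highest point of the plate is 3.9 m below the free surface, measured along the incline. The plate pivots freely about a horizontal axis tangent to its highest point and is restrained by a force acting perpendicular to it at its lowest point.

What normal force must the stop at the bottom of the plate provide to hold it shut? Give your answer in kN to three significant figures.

γ = ρg = 1390 × 9.81 / 1000 = 13.6359 kN/m³.
Let θ = 38.3° be the plate's angle to the horizontal; measure y along the incline from where the plane meets the free surface. Vertical depth h = y·sinθ with sinθ = 0.619779.
The centroid is at the centre, 1.2 m below the top of the plate, so y_c = 3.9 + 1.2 = 5.1 m and h_c = 5.1 × 0.619779 = 3.16087 m.
A = π(1.2)² = 4.52389 m².
Resultant F = γ·h_c·A = 13.6359 × 3.16087 × 4.52389 = 194.986 kN.
I_c = πr⁴/4 = π × 1.2⁴/4 = 1.6286 m⁴.
Centre of pressure: y_p = y_c + I_c/(y_c·A) = 5.1 + 1.6286/(5.1 × 4.52389) = 5.1 + 0.0705882 = 5.17059 m along the plane.
The resultant acts 1.2 + 0.0705882 = 1.27059 m (along the plate) below the hinge at the top edge, so the moment about the hinge is M = F × 1.27059 = 194.986 × 1.27059 = 247.747 kN·m.
A normal force at the bottom, 2.4 m from the hinge, must supply this moment: P = 247.747/2.4 = 103.228 kN.

P ≈ 103 kN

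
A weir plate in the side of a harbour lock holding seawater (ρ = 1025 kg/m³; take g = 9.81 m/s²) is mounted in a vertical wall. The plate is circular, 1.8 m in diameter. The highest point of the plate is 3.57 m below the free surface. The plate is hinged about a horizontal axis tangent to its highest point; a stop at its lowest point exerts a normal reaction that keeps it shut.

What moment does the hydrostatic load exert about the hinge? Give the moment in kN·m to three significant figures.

M ≈ 108 kN·m

γ = ρg = 1025 × 9.81 / 1000 = 10.05525 kN/m³.
The centroid is at the centre, 0.9 m below the top of the plate, so the centroid depth is h_c = 3.57 + 0.9 = 4.47 m.
A = π(0.9)² = 2.54469 m².
Resultant F = γ·h_c·A = 10.05525 × 4.47 × 2.54469 = 114.376 kN.
I_c = πr⁴/4 = π × 0.9⁴/4 = 0.5153 m⁴.
Centre of pressure: y_p = y_c + I_c/(y_c·A) = 4.47 + 0.5153/(4.47 × 2.54469) = 4.47 + 0.045302 = 4.5153 m along the plane.
The resultant acts 0.9 + 0.045302 = 0.945302 m (along the plate) below the hinge at the top edge, so the moment about the hinge is M = F × 0.945302 = 114.376 × 0.945302 = 108.12 kN·m.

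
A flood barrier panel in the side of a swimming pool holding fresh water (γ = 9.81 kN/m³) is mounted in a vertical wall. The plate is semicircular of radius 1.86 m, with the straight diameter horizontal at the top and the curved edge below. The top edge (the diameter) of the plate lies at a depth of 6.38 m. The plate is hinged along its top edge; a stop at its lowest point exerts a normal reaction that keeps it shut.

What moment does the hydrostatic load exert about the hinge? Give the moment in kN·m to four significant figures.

γ = 9.81 kN/m³.
The centroid of a semicircle lies 4r/(3π) = 0.789409 m from the diameter, here below the top edge, so the centroid depth is h_c = 6.38 + 0.789409 = 7.16941 m.
A = πr²/2 = π × 1.86²/2 = 5.43433 m².
Resultant F = γ·h_c·A = 9.81 × 7.16941 × 5.43433 = 382.207 kN.
I_c = (π/8 − 8/(9π))·r⁴ = 0.109757 × 1.86⁴ = 1.31366 m⁴.
Centre of pressure: y_p = y_c + I_c/(y_c·A) = 7.16941 + 1.31366/(7.16941 × 5.43433) = 7.16941 + 0.0337174 = 7.20313 m along the plane.
The resultant acts 0.789409 + 0.0337174 = 0.823126 m (along the plate) below the hinge at the top edge, so the moment about the hinge is M = F × 0.823126 = 382.207 × 0.823126 = 314.605 kN·m.

M ≈ 314.6 kN·m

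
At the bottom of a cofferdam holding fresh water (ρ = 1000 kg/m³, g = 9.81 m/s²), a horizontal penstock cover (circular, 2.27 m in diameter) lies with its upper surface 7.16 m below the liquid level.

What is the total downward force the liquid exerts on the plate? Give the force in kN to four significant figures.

γ = ρg = 1000 × 9.81 = 9810 N/m³ = 9.81 kN/m³.
The plate is horizontal, so pressure is uniform at p = γ·h = 9.81 × 7.16 = 70.2396 kN/m².
A = π(1.135)² = 4.04708 m².
F = p·A = 70.2396 × 4.04708 = 284.265 kN.

F ≈ 284.3 kN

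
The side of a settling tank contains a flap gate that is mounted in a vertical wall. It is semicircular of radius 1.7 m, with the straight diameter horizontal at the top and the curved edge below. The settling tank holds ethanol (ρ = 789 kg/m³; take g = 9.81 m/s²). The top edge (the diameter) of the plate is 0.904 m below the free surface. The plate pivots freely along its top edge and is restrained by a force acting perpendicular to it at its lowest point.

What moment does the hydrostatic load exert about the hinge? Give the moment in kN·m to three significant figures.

γ = ρg = 789 × 9.81 / 1000 = 7.74009 kN/m³.
The centroid of a semicircle lies 4r/(3π) = 0.721502 m from the diameter, here below the top edge, so the centroid depth is h_c = 0.904 + 0.721502 = 1.6255 m.
A = πr²/2 = π × 1.7²/2 = 4.5396 m².
Resultant F = γ·h_c·A = 7.74009 × 1.6255 × 4.5396 = 57.1151 kN.
I_c = (π/8 − 8/(9π))·r⁴ = 0.109757 × 1.7⁴ = 0.916701 m⁴.
Centre of pressure: y_p = y_c + I_c/(y_c·A) = 1.6255 + 0.916701/(1.6255 × 4.5396) = 1.6255 + 0.124229 = 1.74973 m along the plane.
The resultant acts 0.721502 + 0.124229 = 0.845731 m (along the plate) below the hinge at the top edge, so the moment about the hinge is M = F × 0.845731 = 57.1151 × 0.845731 = 48.304 kN·m.

M ≈ 48.3 kN·m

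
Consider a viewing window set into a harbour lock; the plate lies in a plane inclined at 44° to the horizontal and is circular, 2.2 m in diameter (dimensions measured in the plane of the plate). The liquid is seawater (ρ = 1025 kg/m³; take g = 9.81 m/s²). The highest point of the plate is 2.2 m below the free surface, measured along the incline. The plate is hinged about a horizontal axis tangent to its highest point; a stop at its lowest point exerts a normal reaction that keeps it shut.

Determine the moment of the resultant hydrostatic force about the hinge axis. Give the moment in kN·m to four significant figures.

γ = ρg = 1025 × 9.81 / 1000 = 10.05525 kN/m³.
Let θ = 44° be the plate's angle to the horizontal; measure y along the incline from where the plane meets the free surface. Vertical depth h = y·sinθ with sinθ = 0.694658.
The centroid is at the centre, 1.1 m below the top of the plate, so y_c = 2.2 + 1.1 = 3.3 m and h_c = 3.3 × 0.694658 = 2.29237 m.
A = π(1.1)² = 3.80133 m².
Resultant F = γ·h_c·A = 10.05525 × 2.29237 × 3.80133 = 87.622 kN.
I_c = πr⁴/4 = π × 1.1⁴/4 = 1.1499 m⁴.
Centre of pressure: y_p = y_c + I_c/(y_c·A) = 3.3 + 1.1499/(3.3 × 3.80133) = 3.3 + 0.0916665 = 3.39167 m along the plane.
The resultant acts 1.1 + 0.0916665 = 1.19167 m (along the plate) below the hinge at the top edge, so the moment about the hinge is M = F × 1.19167 = 87.622 × 1.19167 = 104.417 kN·m.

M ≈ 104.4 kN·m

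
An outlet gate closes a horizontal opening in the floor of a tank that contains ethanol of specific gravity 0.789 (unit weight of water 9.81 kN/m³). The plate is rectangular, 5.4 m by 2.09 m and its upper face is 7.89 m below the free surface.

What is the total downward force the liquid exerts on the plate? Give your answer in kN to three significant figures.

γ = 0.789 × 9.81 = 7.74009 kN/m³.
The plate is horizontal, so pressure is uniform at p = γ·h = 7.74009 × 7.89 = 61.0693 kN/m².
A = 5.4 × 2.09 = 11.286 m².
F = p·A = 61.0693 × 11.286 = 689.228 kN.

F ≈ 689 kN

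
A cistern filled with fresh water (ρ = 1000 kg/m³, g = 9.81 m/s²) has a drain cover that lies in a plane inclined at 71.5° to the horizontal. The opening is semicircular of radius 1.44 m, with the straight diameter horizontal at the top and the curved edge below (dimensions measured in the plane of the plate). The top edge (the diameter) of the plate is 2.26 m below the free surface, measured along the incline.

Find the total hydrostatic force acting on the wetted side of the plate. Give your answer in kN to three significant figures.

γ = ρg = 1000 × 9.81 = 9810 N/m³ = 9.81 kN/m³.
Let θ = 71.5° be the plate's angle to the horizontal; measure y along the incline from where the plane meets the free surface. Vertical depth h = y·sinθ with sinθ = 0.948324.
The centroid of a semicircle lies 4r/(3π) = 0.611155 m from the diameter, here below the top edge, so y_c = 2.26 + 0.611155 = 2.87115 m and h_c = 2.87115 × 0.948324 = 2.72278 m.
A = πr²/2 = π × 1.44²/2 = 3.2572 m².
Resultant F = γ·h_c·A = 9.81 × 2.72278 × 3.2572 = 87.0013 kN.

F ≈ 87.0 kN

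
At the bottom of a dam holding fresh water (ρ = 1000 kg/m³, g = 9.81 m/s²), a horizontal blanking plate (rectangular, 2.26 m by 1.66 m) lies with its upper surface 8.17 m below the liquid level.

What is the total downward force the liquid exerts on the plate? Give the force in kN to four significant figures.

γ = ρg = 1000 × 9.81 = 9810 N/m³ = 9.81 kN/m³.
The plate is horizontal, so pressure is uniform at p = γ·h = 9.81 × 8.17 = 80.1477 kN/m².
A = 2.26 × 1.66 = 3.7516 m².
F = p·A = 80.1477 × 3.7516 = 300.682 kN.

F ≈ 300.7 kN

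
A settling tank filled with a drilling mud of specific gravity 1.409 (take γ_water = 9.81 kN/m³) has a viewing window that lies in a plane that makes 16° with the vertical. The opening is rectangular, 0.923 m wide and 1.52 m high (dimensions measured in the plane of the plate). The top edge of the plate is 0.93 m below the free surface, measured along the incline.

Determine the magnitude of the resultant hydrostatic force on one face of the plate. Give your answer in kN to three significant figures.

F ≈ 31.5 kN

γ = 1.409 × 9.81 = 13.82229 kN/m³.
The plate makes 16° with the vertical, i.e. θ = 90° − 16° = 74° to the horizontal. Measuring y along the incline from the free-surface line, vertical depth h = y·sinθ with sinθ = 0.961262.
The centroid lies 1.52/2 = 0.76 m below the top edge, so y_c = 0.93 + 0.76 = 1.69 m and h_c = 1.69 × 0.961262 = 1.62453 m.
A = 0.923 × 1.52 = 1.40296 m².
Resultant F = γ·h_c·A = 13.82229 × 1.62453 × 1.40296 = 31.5031 kN.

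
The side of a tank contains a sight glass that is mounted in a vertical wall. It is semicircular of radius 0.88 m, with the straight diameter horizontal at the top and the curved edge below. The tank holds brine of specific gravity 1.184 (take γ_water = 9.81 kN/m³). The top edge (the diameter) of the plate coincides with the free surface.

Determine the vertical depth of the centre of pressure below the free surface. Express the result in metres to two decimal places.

h_p = 0.52 m

γ = 1.184 × 9.81 = 11.61504 kN/m³.
The centroid of a semicircle lies 4r/(3π) = 0.373484 m from the diameter, here below the top edge, so the centroid depth is h_c = 0.373484 m.
A = πr²/2 = π × 0.88²/2 = 1.21642 m².
Resultant F = γ·h_c·A = 11.61504 × 0.373484 × 1.21642 = 5.27687 kN.
I_c = (π/8 − 8/(9π))·r⁴ = 0.109757 × 0.88⁴ = 0.0658208 m⁴.
Centre of pressure: y_p = y_c + I_c/(y_c·A) = 0.373484 + 0.0658208/(0.373484 × 1.21642) = 0.373484 + 0.14488 = 0.518364 m along the plane.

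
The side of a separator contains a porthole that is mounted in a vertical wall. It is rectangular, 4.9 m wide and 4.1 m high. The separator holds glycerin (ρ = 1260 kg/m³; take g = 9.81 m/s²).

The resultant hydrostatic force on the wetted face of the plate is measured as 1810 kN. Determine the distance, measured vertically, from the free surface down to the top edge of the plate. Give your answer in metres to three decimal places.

d_top ≈ 5.239 m

γ = ρg = 1260 × 9.81 / 1000 = 12.3606 kN/m³.
A = 4.9 × 4.1 = 20.09 m².
From F = γ·h_c·A, the centroid depth is h_c = 1810/(12.3606 × 20.09) = 7.28885 m.
The centroid lies 4.1/2 = 2.05 m below the top edge, so the top edge sits at h_top = 7.28885 − 2.05 = 5.23885 m below the surface.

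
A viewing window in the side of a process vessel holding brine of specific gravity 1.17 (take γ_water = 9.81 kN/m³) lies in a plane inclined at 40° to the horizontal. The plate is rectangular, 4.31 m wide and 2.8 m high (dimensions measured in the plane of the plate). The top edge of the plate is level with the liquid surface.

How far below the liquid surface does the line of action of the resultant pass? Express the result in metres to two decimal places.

h_p = 1.20 m

γ = 1.17 × 9.81 = 11.4777 kN/m³.
Let θ = 40° be the plate's angle to the horizontal; measure y along the incline from where the plane meets the free surface. Vertical depth h = y·sinθ with sinθ = 0.642788.
The centroid lies 2.8/2 = 1.4 m below the top edge, so y_c = 1.4 m and h_c = 1.4 × 0.642788 = 0.899903 m.
A = 4.31 × 2.8 = 12.068 m².
Resultant F = γ·h_c·A = 11.4777 × 0.899903 × 12.068 = 124.648 kN.
I_c = b·h³/12 = 4.31 × 2.8³/12 = 7.88443 m⁴.
Centre of pressure: y_p = y_c + I_c/(y_c·A) = 1.4 + 7.88443/(1.4 × 12.068) = 1.4 + 0.466667 = 1.86667 m along the plane.
Vertically, h_p = y_p·sinθ = 1.86667 × 0.642788 = 1.19987 m.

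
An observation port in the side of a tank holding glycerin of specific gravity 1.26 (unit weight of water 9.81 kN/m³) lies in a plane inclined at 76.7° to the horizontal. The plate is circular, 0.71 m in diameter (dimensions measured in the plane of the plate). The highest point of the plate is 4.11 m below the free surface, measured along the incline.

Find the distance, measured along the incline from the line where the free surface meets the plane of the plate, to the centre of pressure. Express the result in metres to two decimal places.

y_p = 4.47 m

γ = 1.26 × 9.81 = 12.3606 kN/m³.
Let θ = 76.7° be the plate's angle to the horizontal; measure y along the incline from where the plane meets the free surface. Vertical depth h = y·sinθ with sinθ = 0.973179.
The centroid is at the centre, 0.355 m below the top of the plate, so y_c = 4.11 + 0.355 = 4.465 m and h_c = 4.465 × 0.973179 = 4.34524 m.
A = π(0.355)² = 0.395919 m².
Resultant F = γ·h_c·A = 12.3606 × 4.34524 × 0.395919 = 21.2647 kN.
I_c = πr⁴/4 = π × 0.355⁴/4 = 0.0124739 m⁴.
Centre of pressure: y_p = y_c + I_c/(y_c·A) = 4.465 + 0.0124739/(4.465 × 0.395919) = 4.465 + 0.00705626 = 4.47206 m along the plane.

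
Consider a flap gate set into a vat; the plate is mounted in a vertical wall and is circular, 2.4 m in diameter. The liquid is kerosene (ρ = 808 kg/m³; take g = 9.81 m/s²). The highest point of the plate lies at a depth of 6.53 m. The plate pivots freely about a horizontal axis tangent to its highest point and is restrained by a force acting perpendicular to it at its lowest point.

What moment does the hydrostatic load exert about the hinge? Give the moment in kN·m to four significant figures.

M ≈ 345.5 kN·m

γ = ρg = 808 × 9.81 / 1000 = 7.92648 kN/m³.
The centroid is at the centre, 1.2 m below the top of the plate, so the centroid depth is h_c = 6.53 + 1.2 = 7.73 m.
A = π(1.2)² = 4.52389 m².
Resultant F = γ·h_c·A = 7.92648 × 7.73 × 4.52389 = 277.186 kN.
I_c = πr⁴/4 = π × 1.2⁴/4 = 1.6286 m⁴.
Centre of pressure: y_p = y_c + I_c/(y_c·A) = 7.73 + 1.6286/(7.73 × 4.52389) = 7.73 + 0.0465718 = 7.77657 m along the plane.
The resultant acts 1.2 + 0.0465718 = 1.24657 m (along the plate) below the hinge at the top edge, so the moment about the hinge is M = F × 1.24657 = 277.186 × 1.24657 = 345.532 kN·m.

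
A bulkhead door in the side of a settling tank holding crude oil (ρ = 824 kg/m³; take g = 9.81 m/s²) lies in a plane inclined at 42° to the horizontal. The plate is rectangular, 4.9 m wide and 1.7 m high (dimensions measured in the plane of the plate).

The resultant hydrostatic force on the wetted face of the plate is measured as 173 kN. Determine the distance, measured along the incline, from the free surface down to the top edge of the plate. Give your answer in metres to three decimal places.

y_top ≈ 2.990 m

γ = ρg = 824 × 9.81 / 1000 = 8.08344 kN/m³.
A = 4.9 × 1.7 = 8.33 m².
From F = γ·h_c·A, the centroid depth is h_c = 173/(8.08344 × 8.33) = 2.56924 m.
Let θ = 42° be the plate's angle to the horizontal; measure y along the incline from where the plane meets the free surface. Vertical depth h = y·sinθ with sinθ = 0.669131.
Along the incline, y_c = h_c/sinθ = 2.56924/0.669131 = 3.83967 m.
The centroid lies 1.7/2 = 0.85 m below the top edge, so the top edge sits at y_top = 3.83967 − 0.85 = 2.98967 m along the incline.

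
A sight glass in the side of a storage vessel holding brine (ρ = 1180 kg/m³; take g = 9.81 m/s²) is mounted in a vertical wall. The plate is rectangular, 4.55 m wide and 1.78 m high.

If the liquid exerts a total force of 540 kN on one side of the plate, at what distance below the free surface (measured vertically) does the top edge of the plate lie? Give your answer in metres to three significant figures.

γ = ρg = 1180 × 9.81 / 1000 = 11.5758 kN/m³.
A = 4.55 × 1.78 = 8.099 m².
From F = γ·h_c·A, the centroid depth is h_c = 540/(11.5758 × 8.099) = 5.75985 m.
The centroid lies 1.78/2 = 0.89 m below the top edge, so the top edge sits at h_top = 5.75985 − 0.89 = 4.86985 m below the surface.

d_top ≈ 4.87 m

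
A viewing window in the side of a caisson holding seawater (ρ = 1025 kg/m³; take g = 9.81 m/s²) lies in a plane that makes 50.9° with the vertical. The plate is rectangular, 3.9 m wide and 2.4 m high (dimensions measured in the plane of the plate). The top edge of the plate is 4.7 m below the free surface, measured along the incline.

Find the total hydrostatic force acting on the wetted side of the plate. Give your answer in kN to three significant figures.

F ≈ 350 kN

γ = ρg = 1025 × 9.81 / 1000 = 10.05525 kN/m³.
The plate makes 50.9° with the vertical, i.e. θ = 90° − 50.9° = 39.1° to the horizontal. Measuring y along the incline from the free-surface line, vertical depth h = y·sinθ with sinθ = 0.630676.
The centroid lies 2.4/2 = 1.2 m below the top edge, so y_c = 4.7 + 1.2 = 5.9 m and h_c = 5.9 × 0.630676 = 3.72099 m.
A = 3.9 × 2.4 = 9.36 m².
Resultant F = γ·h_c·A = 10.05525 × 3.72099 × 9.36 = 350.209 kN.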